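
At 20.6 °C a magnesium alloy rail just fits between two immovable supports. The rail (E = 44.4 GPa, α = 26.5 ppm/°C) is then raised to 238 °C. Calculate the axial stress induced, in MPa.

256 MPa

ΔT = 217.4 K. Constrained thermal stress σ = E·α·ΔT = 44.40×10³ MPa × 26.5×10⁻⁶ × 217.4 = 256 MPa (compressive).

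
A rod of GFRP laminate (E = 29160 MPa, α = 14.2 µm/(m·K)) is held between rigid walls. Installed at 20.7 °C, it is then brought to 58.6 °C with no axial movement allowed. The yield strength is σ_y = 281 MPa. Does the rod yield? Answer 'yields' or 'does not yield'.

does not yield

E = 29160 MPa = 29.16 GPa.
ΔT = 37.90 K. Constrained thermal stress σ = E·α·ΔT = 29.16×10³ MPa × 14.2×10⁻⁶ × 37.90 = 15.7 MPa (compressive).
Compare to σ_y = 281 MPa: σ < σ_y, so it does not yield.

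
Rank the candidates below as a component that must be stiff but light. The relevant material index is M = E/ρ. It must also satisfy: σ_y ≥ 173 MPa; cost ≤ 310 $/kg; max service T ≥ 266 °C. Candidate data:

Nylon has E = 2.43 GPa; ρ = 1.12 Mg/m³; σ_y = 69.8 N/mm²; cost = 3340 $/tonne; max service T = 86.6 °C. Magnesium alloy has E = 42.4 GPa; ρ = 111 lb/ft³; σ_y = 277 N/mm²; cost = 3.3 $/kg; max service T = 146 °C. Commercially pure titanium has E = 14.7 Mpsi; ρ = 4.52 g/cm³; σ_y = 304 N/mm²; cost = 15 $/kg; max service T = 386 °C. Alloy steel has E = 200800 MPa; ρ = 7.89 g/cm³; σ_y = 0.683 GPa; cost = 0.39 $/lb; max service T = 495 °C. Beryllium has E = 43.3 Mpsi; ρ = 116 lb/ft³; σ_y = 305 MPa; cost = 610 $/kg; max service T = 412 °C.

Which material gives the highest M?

Screen on constraints: σ_y ≥ 173 MPa; cost ≤ 310 $/kg; max service T ≥ 266 °C. Survivors: commercially pure titanium, alloy steel.
Normalizing units and computing the index:
  commercially pure titanium: E = 101.4 GPa, ρ = 4520 kg/m³
  alloy steel: E = 200.8 GPa, ρ = 7890 kg/m³
  alloy steel: M = 25.4 MN·m/kg
  commercially pure titanium: M = 22.4 MN·m/kg
The maximum is for alloy steel.

alloy steel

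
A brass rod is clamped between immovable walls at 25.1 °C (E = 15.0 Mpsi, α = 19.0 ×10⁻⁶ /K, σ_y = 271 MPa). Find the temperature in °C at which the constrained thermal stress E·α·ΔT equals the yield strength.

E = 15.0 Mpsi = 103.4 GPa.
E·α·ΔT = 271.0 MPa ⇒ ΔT = 271.0 / (103.4×10³ × 19.0×10⁻⁶) = 137.9 K.
T = 25.1 + 137.9 = 163.0 °C.

163 °C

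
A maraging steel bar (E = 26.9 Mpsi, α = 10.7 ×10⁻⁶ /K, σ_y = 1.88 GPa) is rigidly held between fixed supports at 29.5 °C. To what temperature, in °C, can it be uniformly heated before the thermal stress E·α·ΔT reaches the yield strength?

977 °C

E = 26.9 Mpsi = 185.5 GPa.
σ_y = 1.88 GPa = 1880 MPa.
E·α·ΔT = 1880 MPa ⇒ ΔT = 1880 / (185.5×10³ × 10.7×10⁻⁶) = 947.3 K.
T = 29.5 + 947.3 = 976.8 °C.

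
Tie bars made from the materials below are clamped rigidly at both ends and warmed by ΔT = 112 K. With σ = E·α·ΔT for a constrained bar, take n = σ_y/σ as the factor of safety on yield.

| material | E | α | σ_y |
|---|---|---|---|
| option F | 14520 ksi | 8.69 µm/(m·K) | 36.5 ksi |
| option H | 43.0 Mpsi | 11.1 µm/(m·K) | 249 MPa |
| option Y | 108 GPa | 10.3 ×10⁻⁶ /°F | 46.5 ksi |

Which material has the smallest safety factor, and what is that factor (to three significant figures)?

option H, n = 0.676

With everything in SI (GPa, ×10⁻⁶/K, MPa):
  option F: E = 100.1, α = 8.69, σ_y = 251.7 → σ = 97.4 MPa, n = 2.58
  option H: E = 296.5, α = 11.1, σ_y = 249.0 → σ = 369 MPa, n = 0.676
  option Y: E = 108.0, α = 18.5, σ_y = 320.6 → σ = 224 MPa, n = 1.43
Option H has the lowest safety factor, n = 0.676.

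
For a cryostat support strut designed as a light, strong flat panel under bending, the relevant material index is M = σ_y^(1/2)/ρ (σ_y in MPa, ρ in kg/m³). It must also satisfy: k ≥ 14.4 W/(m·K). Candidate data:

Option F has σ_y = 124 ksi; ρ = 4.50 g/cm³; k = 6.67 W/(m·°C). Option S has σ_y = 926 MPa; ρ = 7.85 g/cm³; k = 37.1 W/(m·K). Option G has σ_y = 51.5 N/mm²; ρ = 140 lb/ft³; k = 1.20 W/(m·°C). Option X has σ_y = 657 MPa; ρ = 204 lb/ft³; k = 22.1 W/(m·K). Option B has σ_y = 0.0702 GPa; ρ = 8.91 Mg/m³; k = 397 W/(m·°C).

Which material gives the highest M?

Screen on constraints: k ≥ 14.4 W/(m·K). Survivors: option S, option X, option B.
In SI units:
  option S: σ_y = 926.0 MPa, ρ = 7850 kg/m³
  option X: σ_y = 657.0 MPa, ρ = 3268 kg/m³
  option B: σ_y = 70.20 MPa, ρ = 8910 kg/m³
  option X: M = 7.84×10⁻³
  option S: M = 3.88×10⁻³
  option B: M = 0.940×10⁻³
Option X has the largest M.

option X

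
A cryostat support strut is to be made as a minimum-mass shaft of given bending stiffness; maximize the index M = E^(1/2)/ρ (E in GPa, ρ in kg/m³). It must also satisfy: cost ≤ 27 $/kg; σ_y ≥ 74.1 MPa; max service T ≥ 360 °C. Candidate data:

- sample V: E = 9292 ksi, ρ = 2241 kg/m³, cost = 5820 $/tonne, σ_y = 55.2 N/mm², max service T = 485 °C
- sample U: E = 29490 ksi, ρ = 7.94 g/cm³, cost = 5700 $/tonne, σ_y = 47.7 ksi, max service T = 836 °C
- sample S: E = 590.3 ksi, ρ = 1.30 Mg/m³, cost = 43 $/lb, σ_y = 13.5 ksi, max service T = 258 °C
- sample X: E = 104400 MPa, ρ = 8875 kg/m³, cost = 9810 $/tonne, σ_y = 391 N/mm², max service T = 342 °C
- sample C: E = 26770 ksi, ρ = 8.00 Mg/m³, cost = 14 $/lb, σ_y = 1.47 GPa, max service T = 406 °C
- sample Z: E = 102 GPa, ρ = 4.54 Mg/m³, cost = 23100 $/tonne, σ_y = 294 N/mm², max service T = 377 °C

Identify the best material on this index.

Screen on constraints: cost ≤ 27 $/kg; σ_y ≥ 74.1 MPa; max service T ≥ 360 °C. Survivors: sample U, sample Z.
After converting to SI:
  sample U: E = 203.3 GPa, ρ = 7940 kg/m³
  sample Z: E = 102.0 GPa, ρ = 4540 kg/m³
  sample Z: M = 2.22×10⁻³
  sample U: M = 1.80×10⁻³
The maximum is for sample Z.

sample Z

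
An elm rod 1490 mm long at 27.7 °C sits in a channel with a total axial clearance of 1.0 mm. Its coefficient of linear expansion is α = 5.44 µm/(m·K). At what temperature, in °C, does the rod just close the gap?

α·L₀·ΔT = 1.0 mm ⇒ ΔT = 1.0 / (5.44×10⁻⁶ × 1490.0) = 123.4 K.
T = 27.7 + 123.4 = 151.1 °C.

151 °C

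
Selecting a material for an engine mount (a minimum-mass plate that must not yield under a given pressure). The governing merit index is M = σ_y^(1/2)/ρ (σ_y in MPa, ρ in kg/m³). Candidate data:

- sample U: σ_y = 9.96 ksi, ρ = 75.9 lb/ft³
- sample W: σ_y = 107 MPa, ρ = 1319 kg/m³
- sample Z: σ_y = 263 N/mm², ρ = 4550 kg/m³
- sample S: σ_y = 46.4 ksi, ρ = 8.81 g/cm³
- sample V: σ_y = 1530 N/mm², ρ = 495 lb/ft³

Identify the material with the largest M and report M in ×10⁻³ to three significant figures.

sample W, M = 7.84×10⁻³

Putting every candidate on a common basis:
  sample U: σ_y = 68.67 MPa, ρ = 1216 kg/m³
  sample W: σ_y = 107.0 MPa, ρ = 1319 kg/m³
  sample Z: σ_y = 263.0 MPa, ρ = 4550 kg/m³
  sample S: σ_y = 319.9 MPa, ρ = 8810 kg/m³
  sample V: σ_y = 1530 MPa, ρ = 7929 kg/m³
  sample W: M = 7.84×10⁻³
  sample U: M = 6.82×10⁻³
  sample V: M = 4.93×10⁻³
  sample Z: M = 3.56×10⁻³
  sample S: M = 2.03×10⁻³
Highest index: sample W.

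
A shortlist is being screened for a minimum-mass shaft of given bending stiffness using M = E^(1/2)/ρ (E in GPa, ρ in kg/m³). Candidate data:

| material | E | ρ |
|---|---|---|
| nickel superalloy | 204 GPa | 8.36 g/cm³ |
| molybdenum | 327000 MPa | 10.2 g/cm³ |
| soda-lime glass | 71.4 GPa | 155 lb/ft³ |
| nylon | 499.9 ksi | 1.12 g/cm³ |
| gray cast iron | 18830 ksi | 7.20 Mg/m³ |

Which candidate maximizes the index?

After converting to SI:
  nickel superalloy: E = 204.0 GPa, ρ = 8360 kg/m³
  molybdenum: E = 327.0 GPa, ρ = 10200 kg/m³
  soda-lime glass: E = 71.40 GPa, ρ = 2483 kg/m³
  nylon: E = 3.447 GPa, ρ = 1120 kg/m³
  gray cast iron: E = 129.8 GPa, ρ = 7200 kg/m³
  soda-lime glass: M = 3.40×10⁻³
  molybdenum: M = 1.77×10⁻³
  nickel superalloy: M = 1.71×10⁻³
  nylon: M = 1.66×10⁻³
  gray cast iron: M = 1.58×10⁻³
Soda-lime glass ranks first.

soda-lime glass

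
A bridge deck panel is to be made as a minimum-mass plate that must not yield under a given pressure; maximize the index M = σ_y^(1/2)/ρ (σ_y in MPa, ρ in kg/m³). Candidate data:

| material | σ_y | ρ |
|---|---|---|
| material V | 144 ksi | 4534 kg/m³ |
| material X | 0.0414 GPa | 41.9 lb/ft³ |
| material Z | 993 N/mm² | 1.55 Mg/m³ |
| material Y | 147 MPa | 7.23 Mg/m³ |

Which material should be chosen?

In SI units:
  material V: σ_y = 992.8 MPa, ρ = 4534 kg/m³
  material X: σ_y = 41.40 MPa, ρ = 671.2 kg/m³
  material Z: σ_y = 993.0 MPa, ρ = 1550 kg/m³
  material Y: σ_y = 147.0 MPa, ρ = 7230 kg/m³
  material Z: M = 20.3×10⁻³
  material X: M = 9.59×10⁻³
  material V: M = 6.95×10⁻³
  material Y: M = 1.68×10⁻³
Material Z has the largest M.

material Z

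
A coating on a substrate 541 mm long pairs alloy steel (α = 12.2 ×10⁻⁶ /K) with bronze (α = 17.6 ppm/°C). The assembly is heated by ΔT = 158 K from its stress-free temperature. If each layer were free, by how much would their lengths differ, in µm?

Δα = |12.2 − 17.6|×10⁻⁶/K = 5.40×10⁻⁶/K.
ΔL_mismatch = Δα·L·ΔT = 5.40×10⁻⁶ × 541.0 mm × 158.0 K = 462 µm.

462 µm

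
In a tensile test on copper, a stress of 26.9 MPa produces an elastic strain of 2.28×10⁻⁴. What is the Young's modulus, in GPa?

118 GPa

E = σ/ε = 26.9 MPa / 2.28×10⁻⁴ = 118000 MPa = 118 GPa.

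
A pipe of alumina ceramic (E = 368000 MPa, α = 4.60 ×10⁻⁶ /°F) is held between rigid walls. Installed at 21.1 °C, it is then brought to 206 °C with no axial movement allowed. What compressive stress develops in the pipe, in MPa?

563 MPa

E = 368000 MPa = 368.0 GPa.
α = 4.60×10⁻⁶/°F × 9/5 = 8.28×10⁻⁶/K.
ΔT = 184.9 K. Constrained thermal stress σ = E·α·ΔT = 368.0×10³ MPa × 8.28×10⁻⁶ × 184.9 = 563 MPa (compressive).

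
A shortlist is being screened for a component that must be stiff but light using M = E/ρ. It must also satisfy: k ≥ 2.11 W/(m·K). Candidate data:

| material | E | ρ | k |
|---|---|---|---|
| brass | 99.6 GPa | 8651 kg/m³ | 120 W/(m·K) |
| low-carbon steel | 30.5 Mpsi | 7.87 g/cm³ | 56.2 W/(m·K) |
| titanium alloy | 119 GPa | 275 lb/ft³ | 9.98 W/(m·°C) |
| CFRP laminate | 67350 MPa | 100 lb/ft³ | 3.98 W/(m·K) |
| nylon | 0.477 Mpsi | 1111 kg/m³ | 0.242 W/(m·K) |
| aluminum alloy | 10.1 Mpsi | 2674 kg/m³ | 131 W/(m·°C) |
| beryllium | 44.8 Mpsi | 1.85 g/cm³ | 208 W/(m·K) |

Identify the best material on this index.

beryllium

Screen on constraints: k ≥ 2.11 W/(m·K). Survivors: brass, low-carbon steel, titanium alloy, CFRP laminate, aluminum alloy, beryllium.
Convert each candidate to consistent units, then evaluate M:
  brass: E = 99.60 GPa, ρ = 8651 kg/m³
  low-carbon steel: E = 210.3 GPa, ρ = 7870 kg/m³
  titanium alloy: E = 119.0 GPa, ρ = 4405 kg/m³
  CFRP laminate: E = 67.35 GPa, ρ = 1602 kg/m³
  aluminum alloy: E = 69.64 GPa, ρ = 2674 kg/m³
  beryllium: E = 308.9 GPa, ρ = 1850 kg/m³
  beryllium: M = 167 MN·m/kg
  CFRP laminate: M = 42.0 MN·m/kg
  titanium alloy: M = 27.0 MN·m/kg
  low-carbon steel: M = 26.7 MN·m/kg
  aluminum alloy: M = 26.0 MN·m/kg
  brass: M = 11.5 MN·m/kg
Beryllium ranks first.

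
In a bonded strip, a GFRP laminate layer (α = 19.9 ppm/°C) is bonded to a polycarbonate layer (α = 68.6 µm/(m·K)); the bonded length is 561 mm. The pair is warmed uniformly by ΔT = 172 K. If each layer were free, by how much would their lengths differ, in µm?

4700 µm

Δα = |19.9 − 68.6|×10⁻⁶/K = 48.7×10⁻⁶/K.
ΔL_mismatch = Δα·L·ΔT = 48.7×10⁻⁶ × 561.0 mm × 172.0 K = 4700 µm.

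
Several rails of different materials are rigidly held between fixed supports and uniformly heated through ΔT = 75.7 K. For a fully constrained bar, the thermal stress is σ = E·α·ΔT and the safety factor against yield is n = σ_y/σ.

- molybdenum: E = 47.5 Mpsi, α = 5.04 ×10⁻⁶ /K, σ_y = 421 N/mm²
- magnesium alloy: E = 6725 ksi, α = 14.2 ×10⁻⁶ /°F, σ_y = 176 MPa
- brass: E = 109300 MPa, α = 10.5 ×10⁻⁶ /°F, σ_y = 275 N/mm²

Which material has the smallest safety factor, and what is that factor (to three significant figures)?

brass, n = 1.76

Per material, after unit conversion:
  molybdenum: E = 327.5, α = 5.04, σ_y = 421.0 → σ = 125 MPa, n = 3.37
  magnesium alloy: E = 46.37, α = 25.6, σ_y = 176.0 → σ = 89.7 MPa, n = 1.96
  brass: E = 109.3, α = 18.9, σ_y = 275.0 → σ = 156 MPa, n = 1.76
Brass has the lowest safety factor, n = 1.76.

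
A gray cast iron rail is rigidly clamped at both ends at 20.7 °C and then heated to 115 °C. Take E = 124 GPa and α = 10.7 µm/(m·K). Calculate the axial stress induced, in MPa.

125 MPa

ΔT = 94.30 K. Constrained thermal stress σ = E·α·ΔT = 124.0×10³ MPa × 10.7×10⁻⁶ × 94.30 = 125 MPa (compressive).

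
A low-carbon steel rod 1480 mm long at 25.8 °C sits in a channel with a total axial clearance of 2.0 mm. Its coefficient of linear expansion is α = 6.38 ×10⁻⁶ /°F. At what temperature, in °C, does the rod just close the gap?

α = 6.38×10⁻⁶/°F × 9/5 = 11.5×10⁻⁶/K.
α·L₀·ΔT = 2.0 mm ⇒ ΔT = 2.0 / (11.5×10⁻⁶ × 1480.0) = 117.7 K.
T = 25.8 + 117.7 = 143.5 °C.

143 °C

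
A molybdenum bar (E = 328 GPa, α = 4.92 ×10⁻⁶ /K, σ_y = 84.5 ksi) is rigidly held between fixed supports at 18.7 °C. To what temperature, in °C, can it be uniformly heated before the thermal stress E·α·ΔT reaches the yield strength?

380 °C

σ_y = 84.5 ksi = 582.6 MPa.
E·α·ΔT = 582.6 MPa ⇒ ΔT = 582.6 / (328.0×10³ × 4.92×10⁻⁶) = 361.0 K.
T = 18.7 + 361.0 = 379.7 °C.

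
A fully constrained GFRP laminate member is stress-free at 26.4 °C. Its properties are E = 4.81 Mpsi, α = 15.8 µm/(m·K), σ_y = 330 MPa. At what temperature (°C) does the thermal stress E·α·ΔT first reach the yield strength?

656 °C

E = 4.81 Mpsi = 33.16 GPa.
E·α·ΔT = 330.0 MPa ⇒ ΔT = 330.0 / (33.16×10³ × 15.8×10⁻⁶) = 629.8 K.
T = 26.4 + 629.8 = 656.2 °C.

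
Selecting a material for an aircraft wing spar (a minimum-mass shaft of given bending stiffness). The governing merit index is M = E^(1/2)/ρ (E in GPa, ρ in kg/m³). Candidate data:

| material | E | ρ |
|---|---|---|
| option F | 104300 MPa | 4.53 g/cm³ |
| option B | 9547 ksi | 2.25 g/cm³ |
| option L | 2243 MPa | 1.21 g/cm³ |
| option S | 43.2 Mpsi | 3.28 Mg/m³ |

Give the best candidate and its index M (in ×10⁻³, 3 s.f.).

After converting to SI:
  option F: E = 104.3 GPa, ρ = 4530 kg/m³
  option B: E = 65.82 GPa, ρ = 2250 kg/m³
  option L: E = 2.243 GPa, ρ = 1210 kg/m³
  option S: E = 297.9 GPa, ρ = 3280 kg/m³
  option S: M = 5.26×10⁻³
  option B: M = 3.61×10⁻³
  option F: M = 2.25×10⁻³
  option L: M = 1.24×10⁻³
Option S has the largest M.

option S, M = 5.26×10⁻³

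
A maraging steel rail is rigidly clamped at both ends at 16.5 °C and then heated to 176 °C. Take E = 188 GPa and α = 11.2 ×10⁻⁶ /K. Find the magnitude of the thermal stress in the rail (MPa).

336 MPa

ΔT = 159.5 K. Constrained thermal stress σ = E·α·ΔT = 188.0×10³ MPa × 11.2×10⁻⁶ × 159.5 = 336 MPa (compressive).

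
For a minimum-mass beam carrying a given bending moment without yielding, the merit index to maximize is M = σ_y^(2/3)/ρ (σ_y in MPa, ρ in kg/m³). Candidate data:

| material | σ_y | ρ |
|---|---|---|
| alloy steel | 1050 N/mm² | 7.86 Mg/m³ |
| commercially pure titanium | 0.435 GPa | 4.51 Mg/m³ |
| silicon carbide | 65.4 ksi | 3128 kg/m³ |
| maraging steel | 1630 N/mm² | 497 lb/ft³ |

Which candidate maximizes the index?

silicon carbide

After converting to SI:
  alloy steel: σ_y = 1050 MPa, ρ = 7860 kg/m³
  commercially pure titanium: σ_y = 435.0 MPa, ρ = 4510 kg/m³
  silicon carbide: σ_y = 450.9 MPa, ρ = 3128 kg/m³
  maraging steel: σ_y = 1630 MPa, ρ = 7961 kg/m³
  silicon carbide: M = 18.8×10⁻³
  maraging steel: M = 17.4×10⁻³
  alloy steel: M = 13.1×10⁻³
  commercially pure titanium: M = 12.7×10⁻³
Silicon carbide has the largest M.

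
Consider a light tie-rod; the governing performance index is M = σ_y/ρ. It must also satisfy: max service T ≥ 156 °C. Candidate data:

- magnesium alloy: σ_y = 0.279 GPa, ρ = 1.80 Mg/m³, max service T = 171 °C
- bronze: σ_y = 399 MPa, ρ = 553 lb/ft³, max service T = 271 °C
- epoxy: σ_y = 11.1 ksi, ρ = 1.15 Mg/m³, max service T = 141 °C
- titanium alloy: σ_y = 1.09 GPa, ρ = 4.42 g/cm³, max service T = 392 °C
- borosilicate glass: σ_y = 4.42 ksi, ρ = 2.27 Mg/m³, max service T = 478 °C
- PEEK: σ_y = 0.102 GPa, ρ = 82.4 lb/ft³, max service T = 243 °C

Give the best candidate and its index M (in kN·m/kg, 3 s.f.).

titanium alloy, M = 247 kN·m/kg

Screen on constraints: max service T ≥ 156 °C. Survivors: magnesium alloy, bronze, titanium alloy, borosilicate glass, PEEK.
Normalizing units and computing the index:
  magnesium alloy: σ_y = 279.0 MPa, ρ = 1800 kg/m³
  bronze: σ_y = 399.0 MPa, ρ = 8858 kg/m³
  titanium alloy: σ_y = 1090 MPa, ρ = 4420 kg/m³
  borosilicate glass: σ_y = 30.47 MPa, ρ = 2270 kg/m³
  PEEK: σ_y = 102.0 MPa, ρ = 1320 kg/m³
  titanium alloy: M = 247 kN·m/kg
  magnesium alloy: M = 155 kN·m/kg
  PEEK: M = 77.3 kN·m/kg
  bronze: M = 45.0 kN·m/kg
  borosilicate glass: M = 13.4 kN·m/kg
The maximum is for titanium alloy.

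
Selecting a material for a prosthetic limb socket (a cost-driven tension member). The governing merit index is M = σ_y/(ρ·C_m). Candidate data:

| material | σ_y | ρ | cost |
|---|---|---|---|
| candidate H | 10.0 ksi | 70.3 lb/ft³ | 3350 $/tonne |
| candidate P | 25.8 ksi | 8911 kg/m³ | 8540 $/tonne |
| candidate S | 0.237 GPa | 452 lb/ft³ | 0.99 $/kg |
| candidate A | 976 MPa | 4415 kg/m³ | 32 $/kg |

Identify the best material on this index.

Normalizing units and computing the index:
  candidate H: σ_y = 68.95 MPa, ρ = 1126 kg/m³, cost = 3.350 $/kg
  candidate P: σ_y = 177.9 MPa, ρ = 8911 kg/m³, cost = 8.540 $/kg
  candidate S: σ_y = 237.0 MPa, ρ = 7240 kg/m³, cost = 0.9900 $/kg
  candidate A: σ_y = 976.0 MPa, ρ = 4415 kg/m³, cost = 32.00 $/kg
  candidate S: M = 33.1 kN·m per $
  candidate H: M = 18.3 kN·m per $
  candidate A: M = 6.91 kN·m per $
  candidate P: M = 2.34 kN·m per $
The maximum is for candidate S.

candidate S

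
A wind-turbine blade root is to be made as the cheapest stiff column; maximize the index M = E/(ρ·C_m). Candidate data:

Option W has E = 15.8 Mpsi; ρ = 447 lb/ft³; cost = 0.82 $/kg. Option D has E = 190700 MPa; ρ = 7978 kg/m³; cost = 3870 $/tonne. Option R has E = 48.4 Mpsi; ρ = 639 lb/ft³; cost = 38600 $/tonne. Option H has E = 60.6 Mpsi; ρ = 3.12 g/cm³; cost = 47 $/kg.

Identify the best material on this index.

Normalizing units and computing the index:
  option W: E = 108.9 GPa, ρ = 7160 kg/m³, cost = 0.8200 $/kg
  option D: E = 190.7 GPa, ρ = 7978 kg/m³, cost = 3.870 $/kg
  option R: E = 333.7 GPa, ρ = 10240 kg/m³, cost = 38.60 $/kg
  option H: E = 417.8 GPa, ρ = 3120 kg/m³, cost = 47.00 $/kg
  option W: M = 18.6 MN·m per $
  option D: M = 6.18 MN·m per $
  option H: M = 2.85 MN·m per $
  option R: M = 0.845 MN·m per $
Highest index: option W.

option W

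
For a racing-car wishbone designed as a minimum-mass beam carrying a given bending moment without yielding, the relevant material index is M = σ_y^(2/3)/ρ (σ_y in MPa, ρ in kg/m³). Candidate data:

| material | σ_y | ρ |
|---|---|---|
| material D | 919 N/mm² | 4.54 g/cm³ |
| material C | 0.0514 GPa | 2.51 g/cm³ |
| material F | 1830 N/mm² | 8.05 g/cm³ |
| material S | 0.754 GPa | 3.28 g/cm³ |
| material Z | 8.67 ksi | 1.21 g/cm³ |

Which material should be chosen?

material S

Putting every candidate on a common basis:
  material D: σ_y = 919.0 MPa, ρ = 4540 kg/m³
  material C: σ_y = 51.40 MPa, ρ = 2510 kg/m³
  material F: σ_y = 1830 MPa, ρ = 8050 kg/m³
  material S: σ_y = 754.0 MPa, ρ = 3280 kg/m³
  material Z: σ_y = 59.78 MPa, ρ = 1210 kg/m³
  material S: M = 25.3×10⁻³
  material D: M = 20.8×10⁻³
  material F: M = 18.6×10⁻³
  material Z: M = 12.6×10⁻³
  material C: M = 5.51×10⁻³
The maximum is for material S.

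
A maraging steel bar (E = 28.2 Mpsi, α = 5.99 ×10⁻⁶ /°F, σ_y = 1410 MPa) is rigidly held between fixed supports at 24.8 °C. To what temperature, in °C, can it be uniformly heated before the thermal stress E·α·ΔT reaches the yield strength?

E = 28.2 Mpsi = 194.4 GPa.
α = 5.99×10⁻⁶/°F × 9/5 = 10.8×10⁻⁶/K.
E·α·ΔT = 1410 MPa ⇒ ΔT = 1410 / (194.4×10³ × 10.8×10⁻⁶) = 672.6 K.
T = 24.8 + 672.6 = 697.4 °C.

697 °C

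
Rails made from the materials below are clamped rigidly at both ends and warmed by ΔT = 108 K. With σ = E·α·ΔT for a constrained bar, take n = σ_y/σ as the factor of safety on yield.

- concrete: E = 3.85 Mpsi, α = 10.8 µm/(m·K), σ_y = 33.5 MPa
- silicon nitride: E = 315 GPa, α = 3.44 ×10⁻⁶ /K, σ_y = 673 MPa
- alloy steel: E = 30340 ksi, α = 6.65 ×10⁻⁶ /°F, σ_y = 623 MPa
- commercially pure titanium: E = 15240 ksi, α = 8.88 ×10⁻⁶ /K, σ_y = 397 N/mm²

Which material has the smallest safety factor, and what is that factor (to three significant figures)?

Converting E to GPa, α to ×10⁻⁶/K, σ_y to MPa, then σ and n for each:
  concrete: E = 26.54, α = 10.8, σ_y = 33.50 → σ = 31.0 MPa, n = 1.08
  silicon nitride: E = 315.0, α = 3.44, σ_y = 673.0 → σ = 117 MPa, n = 5.75
  alloy steel: E = 209.2, α = 12.0, σ_y = 623.0 → σ = 270 MPa, n = 2.30
  commercially pure titanium: E = 105.1, α = 8.88, σ_y = 397.0 → σ = 101 MPa, n = 3.94
The minimum is concrete at n = 1.08.

concrete, n = 1.08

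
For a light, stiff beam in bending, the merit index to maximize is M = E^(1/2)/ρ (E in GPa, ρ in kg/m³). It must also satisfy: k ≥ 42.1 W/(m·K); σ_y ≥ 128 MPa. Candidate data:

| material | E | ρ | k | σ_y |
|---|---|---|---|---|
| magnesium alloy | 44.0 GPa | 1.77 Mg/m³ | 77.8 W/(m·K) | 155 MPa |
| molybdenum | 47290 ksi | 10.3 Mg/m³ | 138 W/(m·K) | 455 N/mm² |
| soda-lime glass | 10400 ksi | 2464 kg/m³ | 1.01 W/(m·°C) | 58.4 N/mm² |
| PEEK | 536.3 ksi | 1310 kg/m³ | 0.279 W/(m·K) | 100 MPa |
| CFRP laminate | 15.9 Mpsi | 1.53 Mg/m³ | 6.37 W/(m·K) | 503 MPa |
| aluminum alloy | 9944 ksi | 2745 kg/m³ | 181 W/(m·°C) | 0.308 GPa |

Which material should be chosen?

magnesium alloy

Screen on constraints: k ≥ 42.1 W/(m·K); σ_y ≥ 128 MPa. Survivors: magnesium alloy, molybdenum, aluminum alloy.
Convert each candidate to consistent units, then evaluate M:
  magnesium alloy: E = 44.00 GPa, ρ = 1770 kg/m³
  molybdenum: E = 326.1 GPa, ρ = 10300 kg/m³
  aluminum alloy: E = 68.56 GPa, ρ = 2745 kg/m³
  magnesium alloy: M = 3.75×10⁻³
  aluminum alloy: M = 3.02×10⁻³
  molybdenum: M = 1.75×10⁻³
Highest index: magnesium alloy.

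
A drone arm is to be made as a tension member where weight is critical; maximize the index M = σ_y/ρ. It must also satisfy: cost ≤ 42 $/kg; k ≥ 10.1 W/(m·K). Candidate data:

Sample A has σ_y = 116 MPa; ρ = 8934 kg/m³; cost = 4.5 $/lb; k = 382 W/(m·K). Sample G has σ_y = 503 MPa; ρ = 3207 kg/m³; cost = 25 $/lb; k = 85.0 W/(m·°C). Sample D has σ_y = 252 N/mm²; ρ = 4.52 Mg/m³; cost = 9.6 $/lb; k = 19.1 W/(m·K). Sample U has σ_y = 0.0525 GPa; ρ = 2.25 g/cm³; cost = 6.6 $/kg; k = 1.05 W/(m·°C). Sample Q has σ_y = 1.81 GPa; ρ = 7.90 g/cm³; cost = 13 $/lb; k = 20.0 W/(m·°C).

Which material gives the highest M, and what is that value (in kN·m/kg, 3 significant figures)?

sample Q, M = 229 kN·m/kg

Screen on constraints: cost ≤ 42 $/kg; k ≥ 10.1 W/(m·K). Survivors: sample A, sample D, sample Q.
After converting to SI:
  sample A: σ_y = 116.0 MPa, ρ = 8934 kg/m³
  sample D: σ_y = 252.0 MPa, ρ = 4520 kg/m³
  sample Q: σ_y = 1810 MPa, ρ = 7900 kg/m³
  sample Q: M = 229 kN·m/kg
  sample D: M = 55.8 kN·m/kg
  sample A: M = 13.0 kN·m/kg
Sample Q ranks first.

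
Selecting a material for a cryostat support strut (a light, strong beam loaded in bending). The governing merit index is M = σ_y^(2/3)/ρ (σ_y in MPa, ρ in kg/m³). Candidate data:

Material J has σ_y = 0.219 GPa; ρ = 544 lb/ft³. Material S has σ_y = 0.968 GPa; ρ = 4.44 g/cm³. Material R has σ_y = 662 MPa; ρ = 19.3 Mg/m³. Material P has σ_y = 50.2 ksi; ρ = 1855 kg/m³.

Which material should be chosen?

In SI units:
  material J: σ_y = 219.0 MPa, ρ = 8714 kg/m³
  material S: σ_y = 968.0 MPa, ρ = 4440 kg/m³
  material R: σ_y = 662.0 MPa, ρ = 19300 kg/m³
  material P: σ_y = 346.1 MPa, ρ = 1855 kg/m³
  material P: M = 26.6×10⁻³
  material S: M = 22.0×10⁻³
  material J: M = 4.17×10⁻³
  material R: M = 3.94×10⁻³
Material P ranks first.

material P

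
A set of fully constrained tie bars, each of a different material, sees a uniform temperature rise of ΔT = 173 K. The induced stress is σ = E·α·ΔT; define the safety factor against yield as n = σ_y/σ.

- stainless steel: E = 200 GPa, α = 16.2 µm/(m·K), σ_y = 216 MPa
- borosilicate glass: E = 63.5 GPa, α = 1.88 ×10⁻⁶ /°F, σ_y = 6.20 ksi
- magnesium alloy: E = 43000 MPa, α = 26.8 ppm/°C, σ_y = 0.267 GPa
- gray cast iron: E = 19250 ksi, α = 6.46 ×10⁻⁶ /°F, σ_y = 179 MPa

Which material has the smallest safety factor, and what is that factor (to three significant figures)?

stainless steel, n = 0.385

Per material, after unit conversion:
  stainless steel: E = 200.0, α = 16.2, σ_y = 216.0 → σ = 561 MPa, n = 0.385
  borosilicate glass: E = 63.50, α = 3.38, σ_y = 42.75 → σ = 37.2 MPa, n = 1.15
  magnesium alloy: E = 43.00, α = 26.8, σ_y = 267.0 → σ = 199 MPa, n = 1.34
  gray cast iron: E = 132.7, α = 11.6, σ_y = 179.0 → σ = 267 MPa, n = 0.670
The minimum is stainless steel at n = 0.385.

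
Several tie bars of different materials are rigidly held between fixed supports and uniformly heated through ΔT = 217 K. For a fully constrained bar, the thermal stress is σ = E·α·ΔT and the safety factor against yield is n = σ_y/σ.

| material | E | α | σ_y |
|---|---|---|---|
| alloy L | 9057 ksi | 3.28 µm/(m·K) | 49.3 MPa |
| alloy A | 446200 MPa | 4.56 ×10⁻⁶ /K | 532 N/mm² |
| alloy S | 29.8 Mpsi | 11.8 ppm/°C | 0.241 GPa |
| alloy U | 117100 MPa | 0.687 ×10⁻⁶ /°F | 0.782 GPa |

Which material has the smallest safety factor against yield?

alloy S

Converting E to GPa, α to ×10⁻⁶/K, σ_y to MPa, then σ and n for each:
  alloy L: E = 62.45, α = 3.28, σ_y = 49.30 → σ = 44.4 MPa, n = 1.11
  alloy A: E = 446.2, α = 4.56, σ_y = 532.0 → σ = 442 MPa, n = 1.20
  alloy S: E = 205.5, α = 11.8, σ_y = 241.0 → σ = 526 MPa, n = 0.458
  alloy U: E = 117.1, α = 1.24, σ_y = 782.0 → σ = 31.4 MPa, n = 24.9
The minimum is alloy S at n = 0.458.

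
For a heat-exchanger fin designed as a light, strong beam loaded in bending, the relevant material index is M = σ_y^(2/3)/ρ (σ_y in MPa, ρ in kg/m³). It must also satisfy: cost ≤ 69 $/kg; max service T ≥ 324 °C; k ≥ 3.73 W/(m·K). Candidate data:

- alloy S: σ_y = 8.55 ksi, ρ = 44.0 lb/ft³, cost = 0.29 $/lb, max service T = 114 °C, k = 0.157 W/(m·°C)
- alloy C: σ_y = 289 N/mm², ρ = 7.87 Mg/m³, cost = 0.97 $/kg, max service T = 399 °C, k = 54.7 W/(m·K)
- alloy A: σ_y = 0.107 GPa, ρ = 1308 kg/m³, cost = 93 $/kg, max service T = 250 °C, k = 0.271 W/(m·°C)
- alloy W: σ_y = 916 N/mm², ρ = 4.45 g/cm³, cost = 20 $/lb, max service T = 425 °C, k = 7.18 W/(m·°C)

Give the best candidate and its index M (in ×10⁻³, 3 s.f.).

alloy W, M = 21.2×10⁻³

Screen on constraints: cost ≤ 69 $/kg; max service T ≥ 324 °C; k ≥ 3.73 W/(m·K). Survivors: alloy C, alloy W.
Putting every candidate on a common basis:
  alloy C: σ_y = 289.0 MPa, ρ = 7870 kg/m³
  alloy W: σ_y = 916.0 MPa, ρ = 4450 kg/m³
  alloy W: M = 21.2×10⁻³
  alloy C: M = 5.55×10⁻³
The maximum is for alloy W.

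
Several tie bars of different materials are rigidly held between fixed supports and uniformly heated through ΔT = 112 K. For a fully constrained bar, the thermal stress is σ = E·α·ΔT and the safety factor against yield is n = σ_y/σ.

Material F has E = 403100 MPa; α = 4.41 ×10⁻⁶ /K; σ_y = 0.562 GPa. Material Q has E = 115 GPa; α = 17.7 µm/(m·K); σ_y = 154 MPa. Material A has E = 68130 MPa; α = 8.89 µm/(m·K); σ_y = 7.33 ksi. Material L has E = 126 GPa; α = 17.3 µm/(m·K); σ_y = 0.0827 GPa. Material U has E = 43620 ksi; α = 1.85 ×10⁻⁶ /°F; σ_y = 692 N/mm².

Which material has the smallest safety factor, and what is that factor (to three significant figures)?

material L, n = 0.339

Per material, after unit conversion:
  material F: E = 403.1, α = 4.41, σ_y = 562.0 → σ = 199 MPa, n = 2.82
  material Q: E = 115.0, α = 17.7, σ_y = 154.0 → σ = 228 MPa, n = 0.676
  material A: E = 68.13, α = 8.89, σ_y = 50.54 → σ = 67.8 MPa, n = 0.745
  material L: E = 126.0, α = 17.3, σ_y = 82.70 → σ = 244 MPa, n = 0.339
  material U: E = 300.7, α = 3.33, σ_y = 692.0 → σ = 112 MPa, n = 6.17
Smallest n: material L with n = 0.339.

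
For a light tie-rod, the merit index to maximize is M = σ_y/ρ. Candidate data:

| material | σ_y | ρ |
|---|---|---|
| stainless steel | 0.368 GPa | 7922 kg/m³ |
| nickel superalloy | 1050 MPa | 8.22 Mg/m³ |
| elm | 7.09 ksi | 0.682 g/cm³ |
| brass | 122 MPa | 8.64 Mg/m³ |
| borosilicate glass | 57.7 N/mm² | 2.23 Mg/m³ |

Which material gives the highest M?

nickel superalloy

Normalizing units and computing the index:
  stainless steel: σ_y = 368.0 MPa, ρ = 7922 kg/m³
  nickel superalloy: σ_y = 1050 MPa, ρ = 8220 kg/m³
  elm: σ_y = 48.88 MPa, ρ = 682.0 kg/m³
  brass: σ_y = 122.0 MPa, ρ = 8640 kg/m³
  borosilicate glass: σ_y = 57.70 MPa, ρ = 2230 kg/m³
  nickel superalloy: M = 128 kN·m/kg
  elm: M = 71.7 kN·m/kg
  stainless steel: M = 46.5 kN·m/kg
  borosilicate glass: M = 25.9 kN·m/kg
  brass: M = 14.1 kN·m/kg
Highest index: nickel superalloy.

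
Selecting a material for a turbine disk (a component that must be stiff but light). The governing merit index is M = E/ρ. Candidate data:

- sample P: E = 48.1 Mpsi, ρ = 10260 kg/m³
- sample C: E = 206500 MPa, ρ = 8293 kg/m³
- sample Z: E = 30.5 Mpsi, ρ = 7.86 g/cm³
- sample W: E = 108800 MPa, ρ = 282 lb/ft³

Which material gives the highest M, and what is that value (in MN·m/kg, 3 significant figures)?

sample P, M = 32.3 MN·m/kg

After converting to SI:
  sample P: E = 331.6 GPa, ρ = 10260 kg/m³
  sample C: E = 206.5 GPa, ρ = 8293 kg/m³
  sample Z: E = 210.3 GPa, ρ = 7860 kg/m³
  sample W: E = 108.8 GPa, ρ = 4517 kg/m³
  sample P: M = 32.3 MN·m/kg
  sample Z: M = 26.8 MN·m/kg
  sample C: M = 24.9 MN·m/kg
  sample W: M = 24.1 MN·m/kg
The maximum is for sample P.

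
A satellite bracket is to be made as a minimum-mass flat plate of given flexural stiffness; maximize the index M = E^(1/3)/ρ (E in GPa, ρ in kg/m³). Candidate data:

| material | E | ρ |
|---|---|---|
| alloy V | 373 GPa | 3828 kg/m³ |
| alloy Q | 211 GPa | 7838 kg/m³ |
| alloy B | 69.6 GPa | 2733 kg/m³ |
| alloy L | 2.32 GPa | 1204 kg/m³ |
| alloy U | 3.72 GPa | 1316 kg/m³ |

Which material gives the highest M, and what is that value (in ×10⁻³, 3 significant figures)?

alloy V, M = 1.88×10⁻³

Evaluate M for each candidate:
  alloy V: M = 1.88×10⁻³
  alloy B: M = 1.51×10⁻³
  alloy U: M = 1.18×10⁻³
  alloy L: M = 1.10×10⁻³
  alloy Q: M = 0.760×10⁻³
Highest index: alloy V.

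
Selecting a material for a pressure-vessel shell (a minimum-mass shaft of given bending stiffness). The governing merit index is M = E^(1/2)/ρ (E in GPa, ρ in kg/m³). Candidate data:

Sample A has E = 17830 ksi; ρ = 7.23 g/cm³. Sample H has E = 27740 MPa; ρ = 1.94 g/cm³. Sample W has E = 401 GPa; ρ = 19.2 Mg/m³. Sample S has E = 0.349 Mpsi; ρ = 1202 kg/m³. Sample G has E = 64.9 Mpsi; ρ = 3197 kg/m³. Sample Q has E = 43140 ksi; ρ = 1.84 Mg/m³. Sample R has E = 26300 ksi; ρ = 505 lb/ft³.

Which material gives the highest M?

sample Q

Putting every candidate on a common basis:
  sample A: E = 122.9 GPa, ρ = 7230 kg/m³
  sample H: E = 27.74 GPa, ρ = 1940 kg/m³
  sample W: E = 401.0 GPa, ρ = 19200 kg/m³
  sample S: E = 2.406 GPa, ρ = 1202 kg/m³
  sample G: E = 447.5 GPa, ρ = 3197 kg/m³
  sample Q: E = 297.4 GPa, ρ = 1840 kg/m³
  sample R: E = 181.3 GPa, ρ = 8089 kg/m³
  sample Q: M = 9.37×10⁻³
  sample G: M = 6.62×10⁻³
  sample H: M = 2.71×10⁻³
  sample R: M = 1.66×10⁻³
  sample A: M = 1.53×10⁻³
  sample S: M = 1.29×10⁻³
  sample W: M = 1.04×10⁻³
Highest index: sample Q.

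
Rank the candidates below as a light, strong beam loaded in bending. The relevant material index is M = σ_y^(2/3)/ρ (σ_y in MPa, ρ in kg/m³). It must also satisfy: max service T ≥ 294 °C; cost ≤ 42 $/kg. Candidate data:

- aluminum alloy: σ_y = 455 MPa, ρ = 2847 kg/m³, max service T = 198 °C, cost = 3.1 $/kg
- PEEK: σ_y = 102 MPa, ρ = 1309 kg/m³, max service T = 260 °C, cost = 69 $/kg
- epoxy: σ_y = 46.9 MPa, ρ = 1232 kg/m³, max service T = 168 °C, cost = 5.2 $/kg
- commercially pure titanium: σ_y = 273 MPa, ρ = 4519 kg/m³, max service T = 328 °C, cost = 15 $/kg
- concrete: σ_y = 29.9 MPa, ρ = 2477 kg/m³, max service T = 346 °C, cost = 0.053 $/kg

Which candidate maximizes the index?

Screen on constraints: max service T ≥ 294 °C; cost ≤ 42 $/kg. Survivors: commercially pure titanium, concrete.
Evaluate M for each candidate:
  commercially pure titanium: M = 9.31×10⁻³
  concrete: M = 3.89×10⁻³
Highest index: commercially pure titanium.

commercially pure titanium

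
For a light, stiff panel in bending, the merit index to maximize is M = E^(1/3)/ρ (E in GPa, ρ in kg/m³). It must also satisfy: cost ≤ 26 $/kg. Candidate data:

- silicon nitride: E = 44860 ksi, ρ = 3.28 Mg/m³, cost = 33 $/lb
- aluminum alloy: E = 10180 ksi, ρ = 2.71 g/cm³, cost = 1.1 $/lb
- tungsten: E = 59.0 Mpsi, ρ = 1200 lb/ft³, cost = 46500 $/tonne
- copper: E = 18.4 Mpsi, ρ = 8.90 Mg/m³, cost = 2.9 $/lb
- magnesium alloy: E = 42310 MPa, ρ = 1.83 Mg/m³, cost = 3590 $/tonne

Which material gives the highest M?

Screen on constraints: cost ≤ 26 $/kg. Survivors: aluminum alloy, copper, magnesium alloy.
After converting to SI:
  aluminum alloy: E = 70.19 GPa, ρ = 2710 kg/m³
  copper: E = 126.9 GPa, ρ = 8900 kg/m³
  magnesium alloy: E = 42.31 GPa, ρ = 1830 kg/m³
  magnesium alloy: M = 1.90×10⁻³
  aluminum alloy: M = 1.52×10⁻³
  copper: M = 0.565×10⁻³
Highest index: magnesium alloy.

magnesium alloy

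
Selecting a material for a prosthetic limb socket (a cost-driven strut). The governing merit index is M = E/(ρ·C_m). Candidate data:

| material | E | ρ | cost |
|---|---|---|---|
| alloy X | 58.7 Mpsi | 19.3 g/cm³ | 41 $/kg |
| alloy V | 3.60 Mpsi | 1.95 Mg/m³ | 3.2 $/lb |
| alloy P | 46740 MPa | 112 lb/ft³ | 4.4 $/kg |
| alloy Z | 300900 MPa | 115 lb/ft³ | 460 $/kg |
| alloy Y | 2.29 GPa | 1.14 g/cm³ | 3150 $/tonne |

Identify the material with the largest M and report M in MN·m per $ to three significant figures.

Putting every candidate on a common basis:
  alloy X: E = 404.7 GPa, ρ = 19300 kg/m³, cost = 41.00 $/kg
  alloy V: E = 24.82 GPa, ρ = 1950 kg/m³, cost = 7.055 $/kg
  alloy P: E = 46.74 GPa, ρ = 1794 kg/m³, cost = 4.400 $/kg
  alloy Z: E = 300.9 GPa, ρ = 1842 kg/m³, cost = 460.0 $/kg
  alloy Y: E = 2.290 GPa, ρ = 1140 kg/m³, cost = 3.150 $/kg
  alloy P: M = 5.92 MN·m per $
  alloy V: M = 1.80 MN·m per $
  alloy Y: M = 0.638 MN·m per $
  alloy X: M = 0.511 MN·m per $
  alloy Z: M = 0.355 MN·m per $
Highest index: alloy P.

alloy P, M = 5.92 MN·m per $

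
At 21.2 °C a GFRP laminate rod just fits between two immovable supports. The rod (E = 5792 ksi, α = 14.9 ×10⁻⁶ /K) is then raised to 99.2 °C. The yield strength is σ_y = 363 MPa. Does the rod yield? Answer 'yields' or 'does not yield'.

does not yield

E = 5792 ksi = 39.93 GPa.
ΔT = 78.00 K. Constrained thermal stress σ = E·α·ΔT = 39.93×10³ MPa × 14.9×10⁻⁶ × 78.00 = 46.4 MPa (compressive).
Compare to σ_y = 363 MPa: σ < σ_y, so it does not yield.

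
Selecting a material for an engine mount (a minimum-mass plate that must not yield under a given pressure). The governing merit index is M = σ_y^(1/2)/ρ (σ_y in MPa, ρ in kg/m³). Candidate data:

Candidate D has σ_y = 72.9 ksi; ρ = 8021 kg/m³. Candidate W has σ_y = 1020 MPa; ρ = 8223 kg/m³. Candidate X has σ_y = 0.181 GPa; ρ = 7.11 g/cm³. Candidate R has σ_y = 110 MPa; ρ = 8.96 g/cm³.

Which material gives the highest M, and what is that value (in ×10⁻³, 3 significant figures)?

Normalizing units and computing the index:
  candidate D: σ_y = 502.6 MPa, ρ = 8021 kg/m³
  candidate W: σ_y = 1020 MPa, ρ = 8223 kg/m³
  candidate X: σ_y = 181.0 MPa, ρ = 7110 kg/m³
  candidate R: σ_y = 110.0 MPa, ρ = 8960 kg/m³
  candidate W: M = 3.88×10⁻³
  candidate D: M = 2.80×10⁻³
  candidate X: M = 1.89×10⁻³
  candidate R: M = 1.17×10⁻³
Candidate W ranks first.

candidate W, M = 3.88×10⁻³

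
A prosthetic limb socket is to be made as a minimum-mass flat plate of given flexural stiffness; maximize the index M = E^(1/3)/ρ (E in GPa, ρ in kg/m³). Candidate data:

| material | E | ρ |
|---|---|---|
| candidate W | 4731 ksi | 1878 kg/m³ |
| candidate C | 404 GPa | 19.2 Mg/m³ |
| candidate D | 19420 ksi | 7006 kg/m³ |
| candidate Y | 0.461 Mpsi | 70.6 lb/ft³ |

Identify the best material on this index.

Putting every candidate on a common basis:
  candidate W: E = 32.62 GPa, ρ = 1878 kg/m³
  candidate C: E = 404.0 GPa, ρ = 19200 kg/m³
  candidate D: E = 133.9 GPa, ρ = 7006 kg/m³
  candidate Y: E = 3.178 GPa, ρ = 1131 kg/m³
  candidate W: M = 1.70×10⁻³
  candidate Y: M = 1.30×10⁻³
  candidate D: M = 0.730×10⁻³
  candidate C: M = 0.385×10⁻³
Highest index: candidate W.

candidate W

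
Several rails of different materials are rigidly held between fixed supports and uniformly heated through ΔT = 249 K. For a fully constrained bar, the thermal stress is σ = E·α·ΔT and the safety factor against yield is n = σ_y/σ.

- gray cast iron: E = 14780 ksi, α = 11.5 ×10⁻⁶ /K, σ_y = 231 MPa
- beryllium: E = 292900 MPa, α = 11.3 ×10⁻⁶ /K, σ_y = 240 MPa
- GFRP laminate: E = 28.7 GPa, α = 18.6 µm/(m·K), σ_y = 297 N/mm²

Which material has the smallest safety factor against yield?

Per material, after unit conversion:
  gray cast iron: E = 101.9, α = 11.5, σ_y = 231.0 → σ = 292 MPa, n = 0.792
  beryllium: E = 292.9, α = 11.3, σ_y = 240.0 → σ = 824 MPa, n = 0.291
  GFRP laminate: E = 28.70, α = 18.6, σ_y = 297.0 → σ = 133 MPa, n = 2.23
Beryllium has the lowest safety factor, n = 0.291.

beryllium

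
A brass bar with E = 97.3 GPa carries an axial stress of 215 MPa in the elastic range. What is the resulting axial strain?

2.21×10⁻³

ε = σ/E = 215 / 97300 = 2.21×10⁻³.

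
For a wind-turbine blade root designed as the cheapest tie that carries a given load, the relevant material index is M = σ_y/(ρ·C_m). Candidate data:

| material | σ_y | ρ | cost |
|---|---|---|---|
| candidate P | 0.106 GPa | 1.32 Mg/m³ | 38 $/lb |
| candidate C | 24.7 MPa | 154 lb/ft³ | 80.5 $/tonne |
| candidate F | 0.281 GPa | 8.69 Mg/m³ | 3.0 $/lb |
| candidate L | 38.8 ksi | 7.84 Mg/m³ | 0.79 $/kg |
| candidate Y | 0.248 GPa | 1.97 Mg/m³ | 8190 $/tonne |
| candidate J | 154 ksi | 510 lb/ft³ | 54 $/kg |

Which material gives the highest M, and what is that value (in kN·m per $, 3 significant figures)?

In SI units:
  candidate P: σ_y = 106.0 MPa, ρ = 1320 kg/m³, cost = 83.77 $/kg
  candidate C: σ_y = 24.70 MPa, ρ = 2467 kg/m³, cost = 0.08050 $/kg
  candidate F: σ_y = 281.0 MPa, ρ = 8690 kg/m³, cost = 6.614 $/kg
  candidate L: σ_y = 267.5 MPa, ρ = 7840 kg/m³, cost = 0.7900 $/kg
  candidate Y: σ_y = 248.0 MPa, ρ = 1970 kg/m³, cost = 8.190 $/kg
  candidate J: σ_y = 1062 MPa, ρ = 8169 kg/m³, cost = 54.00 $/kg
  candidate C: M = 124 kN·m per $
  candidate L: M = 43.2 kN·m per $
  candidate Y: M = 15.4 kN·m per $
  candidate F: M = 4.89 kN·m per $
  candidate J: M = 2.41 kN·m per $
  candidate P: M = 0.959 kN·m per $
Highest index: candidate C.

candidate C, M = 124 kN·m per $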